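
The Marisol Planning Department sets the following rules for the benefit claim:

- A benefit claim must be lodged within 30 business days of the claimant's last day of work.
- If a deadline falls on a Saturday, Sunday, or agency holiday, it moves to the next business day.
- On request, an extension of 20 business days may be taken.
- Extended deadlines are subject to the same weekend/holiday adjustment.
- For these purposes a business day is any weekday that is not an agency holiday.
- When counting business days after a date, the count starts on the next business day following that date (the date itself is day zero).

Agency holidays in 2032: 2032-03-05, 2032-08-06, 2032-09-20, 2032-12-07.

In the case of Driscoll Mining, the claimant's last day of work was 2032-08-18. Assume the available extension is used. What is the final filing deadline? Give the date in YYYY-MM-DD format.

2032-10-28

30 business days after 2032-08-18, excluding weekends and holidays, is 2032-09-30.
2032-09-30 falls on a Thursday, which is a business day, so no adjustment is needed.
Counting 20 further business days from 2032-09-30 reaches 2032-10-28.
2032-10-28 is a Thursday and not a listed holiday, so it stands.
The final due date is 2032-10-28.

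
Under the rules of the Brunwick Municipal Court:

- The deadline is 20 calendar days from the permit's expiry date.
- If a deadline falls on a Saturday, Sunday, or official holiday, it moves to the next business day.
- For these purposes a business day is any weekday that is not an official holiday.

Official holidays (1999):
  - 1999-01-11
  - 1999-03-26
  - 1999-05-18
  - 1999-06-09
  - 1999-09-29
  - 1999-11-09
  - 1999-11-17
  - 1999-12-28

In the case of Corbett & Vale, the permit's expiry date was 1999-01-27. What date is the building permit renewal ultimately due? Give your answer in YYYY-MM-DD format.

1999-02-16

Adding 20 calendar days to 1999-01-27 gives 1999-02-16.
Since 1999-02-16 is a Tuesday and not a holiday, the date is unchanged.
The final due date is 1999-02-16.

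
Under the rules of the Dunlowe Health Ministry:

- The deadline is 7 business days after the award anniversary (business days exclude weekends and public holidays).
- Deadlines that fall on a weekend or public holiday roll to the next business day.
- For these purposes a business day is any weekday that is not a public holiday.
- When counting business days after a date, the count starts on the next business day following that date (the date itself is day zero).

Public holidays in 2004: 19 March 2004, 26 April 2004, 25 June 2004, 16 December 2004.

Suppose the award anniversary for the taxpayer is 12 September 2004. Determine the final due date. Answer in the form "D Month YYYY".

Starting the day after 12 September 2004 and counting 7 business days lands on 21 September 2004.
Since 21 September 2004 is a Tuesday and not a holiday, the date is unchanged.
The final due date is 21 September 2004.

21 September 2004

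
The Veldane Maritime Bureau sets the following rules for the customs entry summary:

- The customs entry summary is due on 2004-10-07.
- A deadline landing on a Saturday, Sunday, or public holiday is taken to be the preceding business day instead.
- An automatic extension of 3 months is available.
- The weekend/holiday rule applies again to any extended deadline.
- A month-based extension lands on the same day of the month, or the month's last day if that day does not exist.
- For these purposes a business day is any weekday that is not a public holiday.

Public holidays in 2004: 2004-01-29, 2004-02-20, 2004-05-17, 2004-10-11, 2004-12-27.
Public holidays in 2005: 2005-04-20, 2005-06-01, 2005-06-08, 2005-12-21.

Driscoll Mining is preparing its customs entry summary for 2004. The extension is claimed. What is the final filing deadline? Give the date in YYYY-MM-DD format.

The statutory due date is 2004-10-07.
Since 2004-10-07 is a Thursday and not a holiday, the date is unchanged.
The 3 months extension carries 2004-10-07 to 2005-01-07.
2005-01-07 is a Friday and not a listed holiday, so it stands.
The final due date is 2005-01-07.

2005-01-07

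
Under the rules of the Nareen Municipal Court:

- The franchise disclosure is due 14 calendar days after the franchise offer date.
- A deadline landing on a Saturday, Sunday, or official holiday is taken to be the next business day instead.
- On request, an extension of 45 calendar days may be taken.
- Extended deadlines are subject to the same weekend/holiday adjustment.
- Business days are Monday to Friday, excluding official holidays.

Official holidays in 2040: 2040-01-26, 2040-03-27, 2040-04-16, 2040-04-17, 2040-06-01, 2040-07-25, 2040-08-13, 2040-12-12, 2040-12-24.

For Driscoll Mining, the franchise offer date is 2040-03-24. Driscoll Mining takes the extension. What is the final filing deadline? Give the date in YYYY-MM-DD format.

2040-05-24

Trigger date 2040-03-24 + 14 calendar days = 2040-04-07.
Because 2040-04-07 is a Saturday, the deadline becomes 2040-04-09 (Monday).
The 45-calendar-day extension moves the deadline from 2040-04-09 to 2040-05-24.
Since 2040-05-24 is a Thursday and not a holiday, the date is unchanged.
Final deadline: 2040-05-24.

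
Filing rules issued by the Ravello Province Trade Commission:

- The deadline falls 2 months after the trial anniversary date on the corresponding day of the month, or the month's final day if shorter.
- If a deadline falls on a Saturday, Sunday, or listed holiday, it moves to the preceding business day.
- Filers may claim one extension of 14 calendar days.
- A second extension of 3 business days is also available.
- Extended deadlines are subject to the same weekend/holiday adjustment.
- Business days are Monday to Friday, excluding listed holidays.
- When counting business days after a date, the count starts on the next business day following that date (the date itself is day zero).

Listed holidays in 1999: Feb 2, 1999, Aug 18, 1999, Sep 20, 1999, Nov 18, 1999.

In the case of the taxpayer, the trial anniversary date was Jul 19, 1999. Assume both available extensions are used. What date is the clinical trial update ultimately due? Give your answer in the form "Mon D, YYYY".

Oct 6, 1999

Moving 2 months forward from Jul 19, 1999 on the corresponding day gives Sep 19, 1999.
Sep 19, 1999 is a Sunday, so it moves to the preceding business day, Sep 17, 1999 (Friday).
The 14-calendar-day extension moves the deadline from Sep 17, 1999 to Oct 1, 1999.
Since Oct 1, 1999 is a Friday and not a holiday, the date is unchanged.
The 3-business-day extension runs from Oct 1, 1999 to Oct 6, 1999.
Since Oct 6, 1999 is a Wednesday and not a holiday, the date is unchanged.
So the filing is due Oct 6, 1999.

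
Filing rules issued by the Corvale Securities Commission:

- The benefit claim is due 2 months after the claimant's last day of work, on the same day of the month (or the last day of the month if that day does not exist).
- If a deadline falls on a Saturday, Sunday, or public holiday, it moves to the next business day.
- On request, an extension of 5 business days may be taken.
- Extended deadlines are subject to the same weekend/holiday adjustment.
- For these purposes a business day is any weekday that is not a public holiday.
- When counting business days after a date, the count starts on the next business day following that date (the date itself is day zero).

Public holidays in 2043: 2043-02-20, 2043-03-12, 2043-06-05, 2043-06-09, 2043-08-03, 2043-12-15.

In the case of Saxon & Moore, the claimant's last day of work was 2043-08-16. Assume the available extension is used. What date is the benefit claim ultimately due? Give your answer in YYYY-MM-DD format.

2 months after 2043-08-16, on the same day of the month, is 2043-10-16.
Since 2043-10-16 is a Friday and not a holiday, the date is unchanged.
Counting 5 further business days from 2043-10-16 reaches 2043-10-23.
2043-10-23 is a Friday and not a listed holiday, so it stands.
The final due date is 2043-10-23.

2043-10-23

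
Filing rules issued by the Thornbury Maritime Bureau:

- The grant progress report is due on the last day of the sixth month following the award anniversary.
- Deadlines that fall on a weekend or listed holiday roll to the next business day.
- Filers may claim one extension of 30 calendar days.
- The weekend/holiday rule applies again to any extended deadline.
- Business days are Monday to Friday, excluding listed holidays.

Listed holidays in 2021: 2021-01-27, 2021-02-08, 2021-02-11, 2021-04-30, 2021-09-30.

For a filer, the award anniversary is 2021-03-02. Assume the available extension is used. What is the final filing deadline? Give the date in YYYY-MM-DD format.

2021-11-01

6 months after 2021-03-02 is September 2021; that month ends on 2021-09-30.
2021-09-30 is a listed holiday, so it moves to the next business day, 2021-10-01 (Friday).
Add the 30 calendar-day extension to 2021-10-01: 2021-10-31.
2021-10-31 is a Sunday, so it moves to the next business day, 2021-11-01 (Monday).
The final due date is 2021-11-01.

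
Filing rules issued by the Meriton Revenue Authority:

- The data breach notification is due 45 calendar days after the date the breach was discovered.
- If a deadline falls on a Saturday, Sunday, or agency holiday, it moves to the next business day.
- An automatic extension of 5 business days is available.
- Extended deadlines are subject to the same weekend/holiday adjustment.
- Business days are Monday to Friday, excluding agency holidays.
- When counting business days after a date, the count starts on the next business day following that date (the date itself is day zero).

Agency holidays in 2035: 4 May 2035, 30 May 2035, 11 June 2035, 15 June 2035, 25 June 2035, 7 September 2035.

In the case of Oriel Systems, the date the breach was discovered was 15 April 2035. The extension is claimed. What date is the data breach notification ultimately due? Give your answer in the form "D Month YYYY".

7 June 2035

Trigger date 15 April 2035 + 45 calendar days = 30 May 2035.
Because 30 May 2035 is a listed holiday, the deadline becomes 31 May 2035 (Thursday).
Applying the 5-business-day extension: 5 business days after 31 May 2035 is 7 June 2035.
7 June 2035 is a Thursday and not a listed holiday, so it stands.
So the filing is due 7 June 2035.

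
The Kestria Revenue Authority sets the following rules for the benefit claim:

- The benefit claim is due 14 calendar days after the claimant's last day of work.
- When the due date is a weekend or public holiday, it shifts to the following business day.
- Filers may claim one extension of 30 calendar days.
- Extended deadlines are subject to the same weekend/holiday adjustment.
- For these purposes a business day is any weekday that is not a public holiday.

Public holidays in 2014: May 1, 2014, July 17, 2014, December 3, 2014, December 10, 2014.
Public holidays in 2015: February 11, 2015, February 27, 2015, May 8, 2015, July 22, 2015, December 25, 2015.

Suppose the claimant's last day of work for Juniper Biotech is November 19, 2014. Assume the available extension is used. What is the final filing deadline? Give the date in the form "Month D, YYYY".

January 5, 2015

From November 19, 2014, 14 calendar days later is December 3, 2014.
December 3, 2014 falls on a listed holiday. Rolling to the next business day gives December 4, 2014, a Thursday.
The 30-calendar-day extension moves the deadline from December 4, 2014 to January 3, 2015.
January 3, 2015 is a Saturday, so it moves to the next business day, January 5, 2015 (Monday).
So the filing is due January 5, 2015.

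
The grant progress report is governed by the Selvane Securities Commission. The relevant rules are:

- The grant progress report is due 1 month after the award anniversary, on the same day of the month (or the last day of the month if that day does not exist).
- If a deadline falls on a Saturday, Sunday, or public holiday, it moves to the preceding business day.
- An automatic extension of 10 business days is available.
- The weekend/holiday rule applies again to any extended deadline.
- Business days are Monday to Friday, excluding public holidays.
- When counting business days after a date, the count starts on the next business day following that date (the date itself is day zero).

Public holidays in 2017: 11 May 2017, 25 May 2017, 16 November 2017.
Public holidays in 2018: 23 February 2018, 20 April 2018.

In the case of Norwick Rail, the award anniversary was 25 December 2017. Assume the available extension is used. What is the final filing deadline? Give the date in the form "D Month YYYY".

8 February 2018

1 month after 25 December 2017, on the same day of the month, is 25 January 2018.
Since 25 January 2018 is a Thursday and not a holiday, the date is unchanged.
Applying the 10-business-day extension: 10 business days after 25 January 2018 is 8 February 2018.
8 February 2018 (Thursday) is already a business day.
The final due date is 8 February 2018.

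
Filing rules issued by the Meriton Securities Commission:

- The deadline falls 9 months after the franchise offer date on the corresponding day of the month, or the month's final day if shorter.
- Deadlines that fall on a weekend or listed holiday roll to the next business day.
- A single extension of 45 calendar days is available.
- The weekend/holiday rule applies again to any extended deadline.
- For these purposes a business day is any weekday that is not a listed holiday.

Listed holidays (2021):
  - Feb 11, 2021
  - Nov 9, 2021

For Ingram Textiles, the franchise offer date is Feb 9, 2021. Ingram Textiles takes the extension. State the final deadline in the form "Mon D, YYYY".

Dec 27, 2021

9 months after Feb 9, 2021, on the same day of the month, is Nov 9, 2021.
Nov 9, 2021 is a listed holiday, so it moves to the next business day, Nov 10, 2021 (Wednesday).
Applying the 45-calendar-day extension: Nov 10, 2021 + 45 days = Dec 25, 2021.
Dec 25, 2021 is a Saturday, so it moves to the next business day, Dec 27, 2021 (Monday).
Final deadline: Dec 27, 2021.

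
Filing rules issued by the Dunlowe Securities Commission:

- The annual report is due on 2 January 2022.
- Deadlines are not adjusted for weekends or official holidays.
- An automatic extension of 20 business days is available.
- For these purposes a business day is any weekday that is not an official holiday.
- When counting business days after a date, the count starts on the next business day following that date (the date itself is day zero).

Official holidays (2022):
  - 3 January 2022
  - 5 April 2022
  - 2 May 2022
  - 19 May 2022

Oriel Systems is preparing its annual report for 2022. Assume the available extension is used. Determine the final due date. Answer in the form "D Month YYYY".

The stated deadline is 2 January 2022.
No adjustment is made for weekends or holidays, so 2 January 2022 stands.
Applying the 20-business-day extension: 20 business days after 2 January 2022 is 31 January 2022.
No adjustment is made for weekends or holidays, so 31 January 2022 stands.
Deadline: 31 January 2022.

31 January 2022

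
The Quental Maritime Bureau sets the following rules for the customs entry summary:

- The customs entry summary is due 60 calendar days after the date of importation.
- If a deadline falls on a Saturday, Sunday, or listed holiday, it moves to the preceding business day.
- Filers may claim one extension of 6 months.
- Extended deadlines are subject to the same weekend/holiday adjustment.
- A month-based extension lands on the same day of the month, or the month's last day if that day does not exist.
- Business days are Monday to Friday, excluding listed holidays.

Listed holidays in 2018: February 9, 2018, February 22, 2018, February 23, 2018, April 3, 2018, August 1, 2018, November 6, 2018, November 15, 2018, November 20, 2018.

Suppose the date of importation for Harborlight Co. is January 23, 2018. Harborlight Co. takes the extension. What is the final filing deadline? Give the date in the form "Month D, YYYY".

Adding 60 calendar days to January 23, 2018 gives March 24, 2018.
March 24, 2018 is a Saturday; the preceding business day is March 23, 2018 (Friday).
Applying the 6 months extension: 6 months after March 23, 2018 is September 23, 2018.
September 23, 2018 falls on a Sunday. Rolling to the preceding business day gives September 21, 2018, a Friday.
So the filing is due September 21, 2018.

September 21, 2018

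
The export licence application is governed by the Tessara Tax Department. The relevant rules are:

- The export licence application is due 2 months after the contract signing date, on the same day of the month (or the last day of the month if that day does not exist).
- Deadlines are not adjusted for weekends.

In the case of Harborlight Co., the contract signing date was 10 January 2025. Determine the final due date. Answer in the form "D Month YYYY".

10 March 2025

2 months from 10 January 2025 is 10 March 2025.
10 March 2025 falls on a Monday. The rules make no weekend/holiday allowance, so it remains 10 March 2025.
So the filing is due 10 March 2025.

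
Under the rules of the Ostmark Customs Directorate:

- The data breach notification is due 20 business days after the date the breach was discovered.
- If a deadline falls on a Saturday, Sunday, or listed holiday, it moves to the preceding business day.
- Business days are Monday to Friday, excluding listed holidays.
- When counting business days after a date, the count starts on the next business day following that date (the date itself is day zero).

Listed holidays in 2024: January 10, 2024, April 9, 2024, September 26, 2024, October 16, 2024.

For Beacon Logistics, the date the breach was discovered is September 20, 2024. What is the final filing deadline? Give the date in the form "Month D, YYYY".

October 22, 2024

Starting the day after September 20, 2024 and counting 20 business days lands on October 22, 2024.
October 22, 2024 falls on a Tuesday, which is a business day, so no adjustment is needed.
So the filing is due October 22, 2024.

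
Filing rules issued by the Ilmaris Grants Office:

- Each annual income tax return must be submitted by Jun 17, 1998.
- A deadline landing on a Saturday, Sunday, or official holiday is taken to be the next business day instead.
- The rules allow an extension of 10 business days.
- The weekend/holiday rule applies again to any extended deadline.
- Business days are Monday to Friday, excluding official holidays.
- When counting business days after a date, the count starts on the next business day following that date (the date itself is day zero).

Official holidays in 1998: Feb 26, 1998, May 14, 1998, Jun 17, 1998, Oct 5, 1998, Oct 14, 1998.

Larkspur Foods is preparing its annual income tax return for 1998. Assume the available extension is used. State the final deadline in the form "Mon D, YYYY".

Jul 2, 1998

The stated deadline is Jun 17, 1998.
Because Jun 17, 1998 is a listed holiday, the deadline becomes Jun 18, 1998 (Thursday).
Applying the 10-business-day extension: 10 business days after Jun 18, 1998 is Jul 2, 1998.
Jul 2, 1998 falls on a Thursday, which is a business day, so no adjustment is needed.
The final due date is Jul 2, 1998.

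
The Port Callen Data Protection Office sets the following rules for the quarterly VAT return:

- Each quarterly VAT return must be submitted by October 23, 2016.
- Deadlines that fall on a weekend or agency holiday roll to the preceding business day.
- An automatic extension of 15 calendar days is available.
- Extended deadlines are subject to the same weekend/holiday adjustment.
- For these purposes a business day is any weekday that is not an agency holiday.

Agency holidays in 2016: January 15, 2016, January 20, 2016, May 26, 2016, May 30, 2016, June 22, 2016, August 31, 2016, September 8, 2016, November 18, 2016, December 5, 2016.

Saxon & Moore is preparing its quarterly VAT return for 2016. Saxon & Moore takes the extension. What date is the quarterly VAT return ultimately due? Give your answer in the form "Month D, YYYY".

November 4, 2016

Start from the fixed due date, October 23, 2016.
October 23, 2016 is a Sunday; the preceding business day is October 21, 2016 (Friday).
Add the 15 calendar-day extension to October 21, 2016: November 5, 2016.
November 5, 2016 is a Saturday; the preceding business day is November 4, 2016 (Friday).
The final due date is November 4, 2016.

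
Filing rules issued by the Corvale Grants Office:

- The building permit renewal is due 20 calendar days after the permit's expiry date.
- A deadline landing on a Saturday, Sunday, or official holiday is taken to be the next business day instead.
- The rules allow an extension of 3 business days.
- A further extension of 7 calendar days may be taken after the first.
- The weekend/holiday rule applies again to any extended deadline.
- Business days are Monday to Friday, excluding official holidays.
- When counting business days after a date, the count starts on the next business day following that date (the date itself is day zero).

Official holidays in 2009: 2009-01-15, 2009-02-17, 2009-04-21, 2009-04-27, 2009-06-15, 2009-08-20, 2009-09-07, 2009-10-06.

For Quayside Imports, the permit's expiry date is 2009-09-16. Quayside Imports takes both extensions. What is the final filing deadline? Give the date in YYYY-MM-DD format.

2009-10-19

From 2009-09-16, 20 calendar days later is 2009-10-06.
2009-10-06 is a listed holiday, so it moves to the next business day, 2009-10-07 (Wednesday).
The 3-business-day extension runs from 2009-10-07 to 2009-10-12.
2009-10-12 is a Monday and not a listed holiday, so it stands.
With the 7-day extension, 2009-10-12 becomes 2009-10-19.
2009-10-19 falls on a Monday, which is a business day, so no adjustment is needed.
Deadline: 2009-10-19.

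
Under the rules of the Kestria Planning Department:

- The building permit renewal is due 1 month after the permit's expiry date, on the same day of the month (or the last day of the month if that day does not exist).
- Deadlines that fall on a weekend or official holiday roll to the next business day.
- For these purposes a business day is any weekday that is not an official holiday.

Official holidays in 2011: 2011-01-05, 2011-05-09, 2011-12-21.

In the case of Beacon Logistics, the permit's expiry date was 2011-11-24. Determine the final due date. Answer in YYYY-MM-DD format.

1 month after 2011-11-24, on the same day of the month, is 2011-12-24.
Because 2011-12-24 is a Saturday, the deadline becomes 2011-12-26 (Monday).
The final due date is 2011-12-26.

2011-12-26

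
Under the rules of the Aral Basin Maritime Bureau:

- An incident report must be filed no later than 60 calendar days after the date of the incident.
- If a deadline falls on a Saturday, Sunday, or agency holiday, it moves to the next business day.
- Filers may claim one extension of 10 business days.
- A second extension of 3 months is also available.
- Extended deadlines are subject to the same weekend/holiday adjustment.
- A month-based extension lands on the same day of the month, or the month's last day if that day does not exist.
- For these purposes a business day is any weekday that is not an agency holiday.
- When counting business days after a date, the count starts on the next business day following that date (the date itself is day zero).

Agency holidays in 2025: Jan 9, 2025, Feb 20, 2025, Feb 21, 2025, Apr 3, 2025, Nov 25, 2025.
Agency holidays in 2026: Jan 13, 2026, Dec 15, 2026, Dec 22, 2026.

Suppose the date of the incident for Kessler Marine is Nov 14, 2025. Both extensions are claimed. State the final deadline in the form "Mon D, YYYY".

Apr 28, 2026

Adding 60 calendar days to Nov 14, 2025 gives Jan 13, 2026.
Because Jan 13, 2026 is a listed holiday, the deadline becomes Jan 14, 2026 (Wednesday).
Applying the 10-business-day extension: 10 business days after Jan 14, 2026 is Jan 28, 2026.
Since Jan 28, 2026 is a Wednesday and not a holiday, the date is unchanged.
The 3 months extension carries Jan 28, 2026 to Apr 28, 2026.
Apr 28, 2026 falls on a Tuesday, which is a business day, so no adjustment is needed.
So the filing is due Apr 28, 2026.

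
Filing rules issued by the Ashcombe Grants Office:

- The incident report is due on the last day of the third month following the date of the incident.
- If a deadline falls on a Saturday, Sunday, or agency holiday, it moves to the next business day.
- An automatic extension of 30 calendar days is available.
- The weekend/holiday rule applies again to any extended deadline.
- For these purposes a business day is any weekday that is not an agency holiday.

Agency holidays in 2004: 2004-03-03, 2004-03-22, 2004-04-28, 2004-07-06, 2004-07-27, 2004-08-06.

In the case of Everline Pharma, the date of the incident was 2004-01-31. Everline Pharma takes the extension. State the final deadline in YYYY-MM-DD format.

3 months after 2004-01-31 falls in April 2004; the last day of that month is 2004-04-30.
2004-04-30 falls on a Friday, which is a business day, so no adjustment is needed.
With the 30-day extension, 2004-04-30 becomes 2004-05-30.
2004-05-30 falls on a Sunday. Rolling to the next business day gives 2004-05-31, a Monday.
So the filing is due 2004-05-31.

2004-05-31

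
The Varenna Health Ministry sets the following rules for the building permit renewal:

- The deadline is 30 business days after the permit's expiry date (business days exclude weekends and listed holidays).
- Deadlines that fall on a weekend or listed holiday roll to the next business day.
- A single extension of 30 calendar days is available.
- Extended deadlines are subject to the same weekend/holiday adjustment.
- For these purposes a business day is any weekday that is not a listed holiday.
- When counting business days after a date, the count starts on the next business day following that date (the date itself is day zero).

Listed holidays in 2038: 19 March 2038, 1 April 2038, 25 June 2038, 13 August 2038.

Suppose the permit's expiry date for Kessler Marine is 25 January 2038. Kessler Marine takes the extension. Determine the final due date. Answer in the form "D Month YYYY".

7 April 2038

Counting 30 business days after 25 January 2038 (skipping weekends and listed holidays) reaches 8 March 2038.
8 March 2038 falls on a Monday, which is a business day, so no adjustment is needed.
Add the 30 calendar-day extension to 8 March 2038: 7 April 2038.
Since 7 April 2038 is a Wednesday and not a holiday, the date is unchanged.
Deadline: 7 April 2038.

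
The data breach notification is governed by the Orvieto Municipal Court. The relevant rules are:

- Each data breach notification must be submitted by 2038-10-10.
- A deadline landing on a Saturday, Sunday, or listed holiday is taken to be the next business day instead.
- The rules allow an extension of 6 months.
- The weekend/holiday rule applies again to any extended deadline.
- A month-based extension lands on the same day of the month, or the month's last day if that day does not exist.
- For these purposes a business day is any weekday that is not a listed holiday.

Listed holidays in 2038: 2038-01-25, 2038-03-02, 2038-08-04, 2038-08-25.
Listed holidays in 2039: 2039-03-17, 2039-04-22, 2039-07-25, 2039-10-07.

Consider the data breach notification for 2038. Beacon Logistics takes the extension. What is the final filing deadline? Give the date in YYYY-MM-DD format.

The stated deadline is 2038-10-10.
Because 2038-10-10 is a Sunday, the deadline becomes 2038-10-11 (Monday).
Applying the 6 months extension: 6 months after 2038-10-11 is 2039-04-11.
2039-04-11 falls on a Monday, which is a business day, so no adjustment is needed.
So the filing is due 2039-04-11.

2039-04-11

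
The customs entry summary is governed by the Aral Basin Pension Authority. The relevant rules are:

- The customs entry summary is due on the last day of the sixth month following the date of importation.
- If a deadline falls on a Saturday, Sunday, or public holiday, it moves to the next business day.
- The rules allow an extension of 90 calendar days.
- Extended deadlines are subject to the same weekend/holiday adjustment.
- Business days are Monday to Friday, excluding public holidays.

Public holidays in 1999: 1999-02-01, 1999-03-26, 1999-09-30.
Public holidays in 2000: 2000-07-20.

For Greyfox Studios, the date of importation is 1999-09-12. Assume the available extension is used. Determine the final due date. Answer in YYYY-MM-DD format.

6 months after 1999-09-12 falls in March 2000; the last day of that month is 2000-03-31.
2000-03-31 is a Friday and not a listed holiday, so it stands.
With the 90-day extension, 2000-03-31 becomes 2000-06-29.
2000-06-29 falls on a Thursday, which is a business day, so no adjustment is needed.
So the filing is due 2000-06-29.

2000-06-29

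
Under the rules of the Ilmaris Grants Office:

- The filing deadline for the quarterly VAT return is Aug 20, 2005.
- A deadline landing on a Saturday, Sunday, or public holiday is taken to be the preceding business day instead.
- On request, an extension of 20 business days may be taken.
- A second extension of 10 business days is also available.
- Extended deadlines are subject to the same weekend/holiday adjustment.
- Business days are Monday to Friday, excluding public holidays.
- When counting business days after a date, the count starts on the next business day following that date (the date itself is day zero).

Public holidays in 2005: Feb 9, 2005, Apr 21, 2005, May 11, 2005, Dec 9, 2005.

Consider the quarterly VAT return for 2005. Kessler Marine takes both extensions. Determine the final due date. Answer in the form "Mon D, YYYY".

Sep 30, 2005

The statutory due date is Aug 20, 2005.
Aug 20, 2005 is a Saturday; the preceding business day is Aug 19, 2005 (Friday).
Applying the 20-business-day extension: 20 business days after Aug 19, 2005 is Sep 16, 2005.
Since Sep 16, 2005 is a Friday and not a holiday, the date is unchanged.
Applying the 10-business-day extension: 10 business days after Sep 16, 2005 is Sep 30, 2005.
Sep 30, 2005 falls on a Friday, which is a business day, so no adjustment is needed.
The final due date is Sep 30, 2005.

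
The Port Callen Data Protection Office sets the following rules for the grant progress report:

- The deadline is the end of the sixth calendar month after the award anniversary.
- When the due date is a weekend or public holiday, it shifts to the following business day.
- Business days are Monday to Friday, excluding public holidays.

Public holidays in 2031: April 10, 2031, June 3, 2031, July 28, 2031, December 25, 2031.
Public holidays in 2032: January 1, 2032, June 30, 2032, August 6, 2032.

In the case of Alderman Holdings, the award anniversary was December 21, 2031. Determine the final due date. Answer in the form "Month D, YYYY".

July 1, 2032

The sixth month after December 21, 2031 is June 2032, whose last day is June 30, 2032.
June 30, 2032 is a listed holiday; the next business day is July 1, 2032 (Thursday).
Final deadline: July 1, 2032.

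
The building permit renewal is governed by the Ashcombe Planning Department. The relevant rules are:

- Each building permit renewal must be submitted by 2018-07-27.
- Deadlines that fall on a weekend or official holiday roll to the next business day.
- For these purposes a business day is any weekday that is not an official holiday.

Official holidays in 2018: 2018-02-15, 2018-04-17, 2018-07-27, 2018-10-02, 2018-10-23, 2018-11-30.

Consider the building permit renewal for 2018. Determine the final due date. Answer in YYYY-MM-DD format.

The stated deadline is 2018-07-27.
2018-07-27 falls on a listed holiday. Rolling to the next business day gives 2018-07-30, a Monday.
So the filing is due 2018-07-30.

2018-07-30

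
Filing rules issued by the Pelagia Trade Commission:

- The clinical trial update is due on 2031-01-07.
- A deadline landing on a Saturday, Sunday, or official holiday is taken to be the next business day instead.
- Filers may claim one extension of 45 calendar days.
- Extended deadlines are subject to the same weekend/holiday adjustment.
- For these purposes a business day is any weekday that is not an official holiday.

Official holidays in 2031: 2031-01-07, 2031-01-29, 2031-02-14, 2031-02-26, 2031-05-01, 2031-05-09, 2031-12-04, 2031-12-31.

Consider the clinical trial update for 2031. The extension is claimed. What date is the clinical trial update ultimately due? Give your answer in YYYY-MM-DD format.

The statutory due date is 2031-01-07.
2031-01-07 is a listed holiday, so it moves to the next business day, 2031-01-08 (Wednesday).
With the 45-day extension, 2031-01-08 becomes 2031-02-22.
2031-02-22 is a Saturday; the next business day is 2031-02-24 (Monday).
So the filing is due 2031-02-24.

2031-02-24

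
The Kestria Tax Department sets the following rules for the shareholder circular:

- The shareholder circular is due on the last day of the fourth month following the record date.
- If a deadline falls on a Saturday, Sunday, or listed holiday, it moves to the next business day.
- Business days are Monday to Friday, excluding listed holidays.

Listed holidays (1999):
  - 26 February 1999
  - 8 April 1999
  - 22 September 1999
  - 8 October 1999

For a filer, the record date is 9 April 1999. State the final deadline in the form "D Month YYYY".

4 months after 9 April 1999 is August 1999; that month ends on 31 August 1999.
31 August 1999 falls on a Tuesday, which is a business day, so no adjustment is needed.
Final deadline: 31 August 1999.

31 August 1999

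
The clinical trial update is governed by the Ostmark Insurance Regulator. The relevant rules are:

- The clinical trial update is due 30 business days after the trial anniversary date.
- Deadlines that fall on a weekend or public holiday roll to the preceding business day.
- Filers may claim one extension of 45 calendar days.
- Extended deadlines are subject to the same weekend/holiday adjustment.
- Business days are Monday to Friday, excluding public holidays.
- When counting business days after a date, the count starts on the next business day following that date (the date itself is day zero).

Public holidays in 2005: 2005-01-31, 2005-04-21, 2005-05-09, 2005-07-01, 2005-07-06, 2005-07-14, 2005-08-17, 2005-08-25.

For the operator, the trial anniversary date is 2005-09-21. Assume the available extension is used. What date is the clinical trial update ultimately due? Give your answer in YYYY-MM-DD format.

30 business days after 2005-09-21, excluding weekends and holidays, is 2005-11-02.
2005-11-02 (Wednesday) is already a business day.
Applying the 45-calendar-day extension: 2005-11-02 + 45 days = 2005-12-17.
2005-12-17 is a Saturday, so it moves to the preceding business day, 2005-12-16 (Friday).
So the filing is due 2005-12-16.

2005-12-16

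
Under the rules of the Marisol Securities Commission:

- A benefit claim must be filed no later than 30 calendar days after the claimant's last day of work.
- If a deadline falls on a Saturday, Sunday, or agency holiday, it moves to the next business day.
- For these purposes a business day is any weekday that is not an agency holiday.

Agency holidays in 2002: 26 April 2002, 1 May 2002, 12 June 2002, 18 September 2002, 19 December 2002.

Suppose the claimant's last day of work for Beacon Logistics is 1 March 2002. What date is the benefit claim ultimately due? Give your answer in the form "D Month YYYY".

1 April 2002

30 calendar days after 1 March 2002 is 31 March 2002.
31 March 2002 is a Sunday, so it moves to the next business day, 1 April 2002 (Monday).
Final deadline: 1 April 2002.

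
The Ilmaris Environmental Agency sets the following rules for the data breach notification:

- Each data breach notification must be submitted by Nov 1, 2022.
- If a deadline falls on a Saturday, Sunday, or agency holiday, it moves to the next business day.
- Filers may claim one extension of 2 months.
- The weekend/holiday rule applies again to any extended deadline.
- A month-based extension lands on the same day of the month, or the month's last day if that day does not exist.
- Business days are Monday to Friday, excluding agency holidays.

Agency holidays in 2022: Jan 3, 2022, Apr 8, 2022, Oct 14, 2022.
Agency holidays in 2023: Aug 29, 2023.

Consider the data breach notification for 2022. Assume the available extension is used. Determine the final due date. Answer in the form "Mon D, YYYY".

Start from the fixed due date, Nov 1, 2022.
Since Nov 1, 2022 is a Tuesday and not a holiday, the date is unchanged.
Add 2 months to Nov 1, 2022: Jan 1, 2023.
Jan 1, 2023 is a Sunday; the next business day is Jan 2, 2023 (Monday).
Final deadline: Jan 2, 2023.

Jan 2, 2023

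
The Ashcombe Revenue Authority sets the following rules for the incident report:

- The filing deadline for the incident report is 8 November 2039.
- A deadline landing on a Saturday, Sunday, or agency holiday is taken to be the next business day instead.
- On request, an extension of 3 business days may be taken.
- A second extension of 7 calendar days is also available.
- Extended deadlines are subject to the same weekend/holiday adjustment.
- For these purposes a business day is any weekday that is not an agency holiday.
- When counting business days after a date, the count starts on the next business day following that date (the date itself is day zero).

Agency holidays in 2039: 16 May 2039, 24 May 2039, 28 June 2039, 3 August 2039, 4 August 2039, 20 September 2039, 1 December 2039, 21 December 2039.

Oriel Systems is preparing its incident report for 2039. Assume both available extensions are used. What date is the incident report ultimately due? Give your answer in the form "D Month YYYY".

The statutory due date is 8 November 2039.
8 November 2039 is a Tuesday and not a listed holiday, so it stands.
The 3-business-day extension runs from 8 November 2039 to 11 November 2039.
11 November 2039 is a Friday and not a listed holiday, so it stands.
The 7-calendar-day extension moves the deadline from 11 November 2039 to 18 November 2039.
18 November 2039 (Friday) is already a business day.
Final deadline: 18 November 2039.

18 November 2039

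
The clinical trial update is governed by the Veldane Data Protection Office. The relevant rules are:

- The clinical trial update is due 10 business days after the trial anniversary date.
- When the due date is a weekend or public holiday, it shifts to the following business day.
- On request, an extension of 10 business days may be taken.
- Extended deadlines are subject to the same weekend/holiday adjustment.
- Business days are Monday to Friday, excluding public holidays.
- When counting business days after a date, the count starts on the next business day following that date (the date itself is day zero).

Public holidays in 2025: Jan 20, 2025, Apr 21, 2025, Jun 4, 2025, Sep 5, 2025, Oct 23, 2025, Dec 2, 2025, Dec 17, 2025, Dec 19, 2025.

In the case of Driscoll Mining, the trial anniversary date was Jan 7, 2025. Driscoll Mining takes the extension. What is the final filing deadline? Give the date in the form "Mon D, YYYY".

Feb 5, 2025

10 business days after Jan 7, 2025, excluding weekends and holidays, is Jan 22, 2025.
Jan 22, 2025 is a Wednesday and not a listed holiday, so it stands.
The 10-business-day extension runs from Jan 22, 2025 to Feb 5, 2025.
Feb 5, 2025 falls on a Wednesday, which is a business day, so no adjustment is needed.
So the filing is due Feb 5, 2025.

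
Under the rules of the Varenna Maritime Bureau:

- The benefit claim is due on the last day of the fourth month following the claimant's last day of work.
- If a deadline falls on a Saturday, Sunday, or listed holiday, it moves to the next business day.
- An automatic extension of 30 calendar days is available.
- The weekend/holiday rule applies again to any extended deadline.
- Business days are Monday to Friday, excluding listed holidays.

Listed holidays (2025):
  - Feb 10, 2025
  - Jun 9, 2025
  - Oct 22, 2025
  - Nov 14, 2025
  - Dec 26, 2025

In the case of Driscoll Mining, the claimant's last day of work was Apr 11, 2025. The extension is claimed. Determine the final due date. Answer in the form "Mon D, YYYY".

Oct 1, 2025

The fourth month after Apr 11, 2025 is August 2025, whose last day is Aug 31, 2025.
Aug 31, 2025 is a Sunday, so it moves to the next business day, Sep 1, 2025 (Monday).
Applying the 30-calendar-day extension: Sep 1, 2025 + 30 days = Oct 1, 2025.
Since Oct 1, 2025 is a Wednesday and not a holiday, the date is unchanged.
So the filing is due Oct 1, 2025.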